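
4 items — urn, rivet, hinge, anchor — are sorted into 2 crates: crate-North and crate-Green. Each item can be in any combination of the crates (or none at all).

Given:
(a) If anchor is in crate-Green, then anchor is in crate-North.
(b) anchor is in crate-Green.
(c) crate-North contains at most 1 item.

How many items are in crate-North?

1

From (b): anchor ∈ crate-Green.
(a): anchor ∈ crate-North.
(c): crate-North already has 1, so the rest are out.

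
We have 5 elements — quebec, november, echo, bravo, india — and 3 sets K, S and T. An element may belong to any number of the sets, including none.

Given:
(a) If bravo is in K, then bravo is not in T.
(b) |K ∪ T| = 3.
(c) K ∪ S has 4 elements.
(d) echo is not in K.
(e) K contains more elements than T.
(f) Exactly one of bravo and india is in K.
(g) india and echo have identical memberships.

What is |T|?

1

From (d): echo ∉ K.
(g): india matches echo: india ∉ K.
(f) (exactly one): bravo ∈ K.
(a): bravo ∉ T.
Suppose echo ∉ S: no assignment then satisfies all the clues, so echo ∈ S.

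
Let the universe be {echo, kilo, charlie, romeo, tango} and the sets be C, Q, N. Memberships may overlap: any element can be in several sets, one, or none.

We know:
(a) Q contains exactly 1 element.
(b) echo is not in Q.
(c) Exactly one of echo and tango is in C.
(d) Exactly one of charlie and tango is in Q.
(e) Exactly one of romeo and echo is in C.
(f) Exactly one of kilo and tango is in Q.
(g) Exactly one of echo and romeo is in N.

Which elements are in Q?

Q = {tango}

From (b): echo ∉ Q.
Suppose kilo ∈ Q: no assignment then satisfies all the clues, so kilo ∉ Q.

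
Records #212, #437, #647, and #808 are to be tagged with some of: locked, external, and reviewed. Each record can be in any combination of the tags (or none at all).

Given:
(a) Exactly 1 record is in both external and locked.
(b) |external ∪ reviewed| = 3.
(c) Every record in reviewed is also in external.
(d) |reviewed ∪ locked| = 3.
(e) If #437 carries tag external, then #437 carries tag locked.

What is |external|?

3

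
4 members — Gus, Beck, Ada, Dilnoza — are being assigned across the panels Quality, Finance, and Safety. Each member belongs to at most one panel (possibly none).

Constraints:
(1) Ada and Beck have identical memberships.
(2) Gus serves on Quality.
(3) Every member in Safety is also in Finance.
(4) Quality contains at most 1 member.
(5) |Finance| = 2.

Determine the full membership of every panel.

Quality = {Gus}; Finance = {Ada, Beck}; Safety = {}

From (2): Gus ∈ Quality.
(4): Quality already has 1, so the rest are out.
Suppose Beck ∉ Finance: no assignment then satisfies all the clues, so Beck ∈ Finance.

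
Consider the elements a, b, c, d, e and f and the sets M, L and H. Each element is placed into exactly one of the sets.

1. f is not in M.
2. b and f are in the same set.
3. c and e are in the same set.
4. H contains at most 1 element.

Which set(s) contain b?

b: L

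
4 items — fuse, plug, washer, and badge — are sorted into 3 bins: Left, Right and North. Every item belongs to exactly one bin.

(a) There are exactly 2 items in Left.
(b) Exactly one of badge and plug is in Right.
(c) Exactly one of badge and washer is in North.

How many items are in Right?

1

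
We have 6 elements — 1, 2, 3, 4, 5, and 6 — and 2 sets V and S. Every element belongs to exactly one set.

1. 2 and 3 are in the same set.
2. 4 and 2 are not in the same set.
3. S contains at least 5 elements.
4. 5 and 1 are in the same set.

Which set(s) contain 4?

4: V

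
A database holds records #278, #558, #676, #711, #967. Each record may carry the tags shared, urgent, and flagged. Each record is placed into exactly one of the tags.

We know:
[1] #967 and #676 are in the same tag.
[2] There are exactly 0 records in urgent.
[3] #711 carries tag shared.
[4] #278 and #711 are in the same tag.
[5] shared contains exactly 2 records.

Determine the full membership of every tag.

shared = {#278, #711}; urgent = {}; flagged = {#558, #676, #967}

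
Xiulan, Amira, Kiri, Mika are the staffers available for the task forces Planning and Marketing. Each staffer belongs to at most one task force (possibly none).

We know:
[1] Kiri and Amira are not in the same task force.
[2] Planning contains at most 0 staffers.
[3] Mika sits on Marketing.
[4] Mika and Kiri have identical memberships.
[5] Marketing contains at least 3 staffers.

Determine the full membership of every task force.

From (3): Mika ∈ Marketing.
(2): Planning already has 0, so the rest are out.
(4): Kiri matches Mika: Kiri ∈ Marketing.
(1): Amira ∉ Marketing.
(5): only 3 candidates remain for Marketing, so all are in.

Planning = {}; Marketing = {Kiri, Mika, Xiulan}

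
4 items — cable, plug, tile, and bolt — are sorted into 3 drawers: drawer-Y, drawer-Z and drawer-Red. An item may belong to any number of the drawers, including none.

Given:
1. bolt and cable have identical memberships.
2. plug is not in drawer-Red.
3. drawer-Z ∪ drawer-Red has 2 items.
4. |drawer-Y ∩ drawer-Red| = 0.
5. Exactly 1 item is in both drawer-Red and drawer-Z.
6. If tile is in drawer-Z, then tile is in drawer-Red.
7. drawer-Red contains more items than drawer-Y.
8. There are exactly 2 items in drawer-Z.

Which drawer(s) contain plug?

plug: drawer-Z

From (2): plug ∉ drawer-Red.
Suppose plug ∈ drawer-Y: no assignment then satisfies all the clues, so plug ∉ drawer-Y.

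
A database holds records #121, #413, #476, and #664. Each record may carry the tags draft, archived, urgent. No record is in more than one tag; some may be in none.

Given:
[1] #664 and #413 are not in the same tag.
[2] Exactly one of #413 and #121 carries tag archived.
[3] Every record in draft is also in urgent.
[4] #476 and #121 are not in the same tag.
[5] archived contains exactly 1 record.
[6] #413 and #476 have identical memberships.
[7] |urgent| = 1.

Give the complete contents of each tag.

draft = {}; archived = {#121}; urgent = {#664}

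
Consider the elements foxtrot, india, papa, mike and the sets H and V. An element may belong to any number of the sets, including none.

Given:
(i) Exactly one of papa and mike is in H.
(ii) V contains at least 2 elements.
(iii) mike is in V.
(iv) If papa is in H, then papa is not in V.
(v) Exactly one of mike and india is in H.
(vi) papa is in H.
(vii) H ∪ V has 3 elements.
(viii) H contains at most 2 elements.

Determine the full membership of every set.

H = {india, papa}; V = {india, mike}

From (iii): mike ∈ V.
From (vi): papa ∈ H.
(i) (exactly one): mike ∉ H.
(iv): papa ∉ V.
(v) (exactly one): india ∈ H.
(viii): H already has 2, so the rest are out.
Suppose foxtrot ∈ V: no assignment then satisfies all the clues, so foxtrot ∉ V.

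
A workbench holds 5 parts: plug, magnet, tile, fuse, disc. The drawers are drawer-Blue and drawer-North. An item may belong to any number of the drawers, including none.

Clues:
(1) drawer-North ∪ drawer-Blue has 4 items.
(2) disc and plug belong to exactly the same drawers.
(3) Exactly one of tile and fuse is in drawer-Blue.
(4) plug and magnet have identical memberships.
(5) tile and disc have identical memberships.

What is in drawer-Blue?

drawer-Blue = {disc, magnet, plug, tile}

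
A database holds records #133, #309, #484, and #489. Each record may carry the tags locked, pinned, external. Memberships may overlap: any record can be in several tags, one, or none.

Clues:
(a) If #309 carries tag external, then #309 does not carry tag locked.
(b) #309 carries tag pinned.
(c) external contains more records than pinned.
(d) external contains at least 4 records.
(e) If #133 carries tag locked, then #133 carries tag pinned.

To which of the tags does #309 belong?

#309: external, pinned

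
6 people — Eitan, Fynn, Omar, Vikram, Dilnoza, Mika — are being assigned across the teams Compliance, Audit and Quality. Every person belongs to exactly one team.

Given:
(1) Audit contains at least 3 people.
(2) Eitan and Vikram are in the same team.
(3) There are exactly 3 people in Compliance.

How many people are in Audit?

3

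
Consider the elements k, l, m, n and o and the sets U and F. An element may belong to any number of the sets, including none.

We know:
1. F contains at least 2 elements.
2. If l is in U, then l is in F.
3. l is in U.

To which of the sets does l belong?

l: F, U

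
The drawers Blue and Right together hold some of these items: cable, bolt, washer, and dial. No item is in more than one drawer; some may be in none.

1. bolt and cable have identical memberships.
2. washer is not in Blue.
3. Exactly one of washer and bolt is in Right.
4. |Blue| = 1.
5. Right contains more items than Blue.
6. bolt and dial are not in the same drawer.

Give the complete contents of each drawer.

Blue = {dial}; Right = {bolt, cable}

From (2): washer ∉ Blue.
Suppose cable ∈ Blue: no assignment then satisfies all the clues, so cable ∉ Blue.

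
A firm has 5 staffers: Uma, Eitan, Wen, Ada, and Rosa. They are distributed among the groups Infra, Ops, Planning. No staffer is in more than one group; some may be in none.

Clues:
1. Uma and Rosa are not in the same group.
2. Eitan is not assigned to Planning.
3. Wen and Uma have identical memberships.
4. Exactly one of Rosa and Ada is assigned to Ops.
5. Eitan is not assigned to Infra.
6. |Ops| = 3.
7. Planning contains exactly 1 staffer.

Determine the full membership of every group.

Infra = {}; Ops = {Ada, Uma, Wen}; Planning = {Rosa}

From (2): Eitan ∉ Planning.
From (5): Eitan ∉ Infra.
Suppose Uma ∈ Infra: no assignment then satisfies all the clues, so Uma ∉ Infra.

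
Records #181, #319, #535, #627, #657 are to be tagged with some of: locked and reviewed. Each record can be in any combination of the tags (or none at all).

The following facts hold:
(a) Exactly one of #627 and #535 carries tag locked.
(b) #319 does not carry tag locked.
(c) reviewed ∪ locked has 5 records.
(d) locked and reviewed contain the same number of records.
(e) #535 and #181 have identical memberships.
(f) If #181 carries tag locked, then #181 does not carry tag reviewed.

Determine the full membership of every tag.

locked = {#181, #535, #657}; reviewed = {#319, #627, #657}

From (b): #319 ∉ locked.
Suppose #181 ∉ locked: no assignment then satisfies all the clues, so #181 ∈ locked.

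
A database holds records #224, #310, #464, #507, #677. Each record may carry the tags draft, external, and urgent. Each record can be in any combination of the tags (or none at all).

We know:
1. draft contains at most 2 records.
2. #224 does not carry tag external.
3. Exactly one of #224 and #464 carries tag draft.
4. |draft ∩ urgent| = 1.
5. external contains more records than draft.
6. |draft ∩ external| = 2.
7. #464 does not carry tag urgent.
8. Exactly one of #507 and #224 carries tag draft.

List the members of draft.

draft = {#464, #507}

From (2): #224 ∉ external.
From (7): #464 ∉ urgent.
Suppose #224 ∈ draft: no assignment then satisfies all the clues, so #224 ∉ draft.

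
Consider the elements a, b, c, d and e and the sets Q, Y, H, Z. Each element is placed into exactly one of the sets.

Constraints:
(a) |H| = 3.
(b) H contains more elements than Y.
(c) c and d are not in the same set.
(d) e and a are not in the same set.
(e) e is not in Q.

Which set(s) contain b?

b: H

From (e): e ∉ Q.
Suppose b ∈ Q: no assignment then satisfies all the clues, so b ∉ Q.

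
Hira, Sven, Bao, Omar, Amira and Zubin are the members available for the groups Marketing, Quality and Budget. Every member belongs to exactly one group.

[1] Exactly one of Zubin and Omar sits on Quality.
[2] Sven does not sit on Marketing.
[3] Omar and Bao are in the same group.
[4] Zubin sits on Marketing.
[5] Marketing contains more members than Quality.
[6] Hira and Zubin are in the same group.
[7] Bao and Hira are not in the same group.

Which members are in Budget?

Budget = {Sven}

From (2): Sven ∉ Marketing.
From (4): Zubin ∈ Marketing.
(1) (exactly one): Omar ∈ Quality.
(3): Bao matches Omar: Bao ∉ Marketing.
(3): Bao matches Omar: Bao ∈ Quality.
(6): Hira matches Zubin: Hira ∈ Marketing.
Suppose Sven ∉ Budget: no assignment then satisfies all the clues, so Sven ∈ Budget.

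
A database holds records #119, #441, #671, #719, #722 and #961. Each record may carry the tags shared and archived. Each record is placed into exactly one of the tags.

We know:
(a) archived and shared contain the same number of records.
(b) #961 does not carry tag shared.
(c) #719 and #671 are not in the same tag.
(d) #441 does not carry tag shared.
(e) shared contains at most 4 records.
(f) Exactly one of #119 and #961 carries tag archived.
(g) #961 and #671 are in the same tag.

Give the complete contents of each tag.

From (b): #961 ∉ shared.
From (d): #441 ∉ shared.
(g): #671 matches #961: #671 ∉ shared.
Only one tag left: #441 ∈ archived.
Only one tag left: #671 ∈ archived.
Only one tag left: #961 ∈ archived.
(c): #719 ∉ archived.
(f) (exactly one): #119 ∉ archived.
Only one tag left: #119 ∈ shared.
Only one tag left: #719 ∈ shared.
Suppose #722 ∉ shared: no assignment then satisfies all the clues, so #722 ∈ shared.

shared = {#119, #719, #722}; archived = {#441, #671, #961}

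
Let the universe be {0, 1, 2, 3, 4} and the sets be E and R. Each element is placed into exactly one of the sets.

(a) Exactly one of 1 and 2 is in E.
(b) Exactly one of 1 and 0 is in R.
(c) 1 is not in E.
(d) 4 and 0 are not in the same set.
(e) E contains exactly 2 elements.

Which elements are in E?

From (c): 1 ∉ E.
(a) (exactly one): 2 ∈ E.
Only one set left: 1 ∈ R.
(b) (exactly one): 0 ∉ R.
Only one set left: 0 ∈ E.
(d): 4 ∉ E.
(e): E already has 2, so the rest are out.
Only one set left: 3 ∈ R.
Only one set left: 4 ∈ R.

E = {0, 2}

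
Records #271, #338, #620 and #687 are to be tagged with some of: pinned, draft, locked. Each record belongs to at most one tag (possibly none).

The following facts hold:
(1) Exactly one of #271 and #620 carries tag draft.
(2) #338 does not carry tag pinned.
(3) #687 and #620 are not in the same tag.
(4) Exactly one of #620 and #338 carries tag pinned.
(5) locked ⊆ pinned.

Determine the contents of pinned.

pinned = {#620}

From (2): #338 ∉ pinned.
(4) (exactly one): #620 ∈ pinned.
(5) contrapositive: #338 ∉ locked.
(1) (exactly one): #271 ∈ draft.
(3): #687 ∉ pinned.
(5) contrapositive: #687 ∉ locked.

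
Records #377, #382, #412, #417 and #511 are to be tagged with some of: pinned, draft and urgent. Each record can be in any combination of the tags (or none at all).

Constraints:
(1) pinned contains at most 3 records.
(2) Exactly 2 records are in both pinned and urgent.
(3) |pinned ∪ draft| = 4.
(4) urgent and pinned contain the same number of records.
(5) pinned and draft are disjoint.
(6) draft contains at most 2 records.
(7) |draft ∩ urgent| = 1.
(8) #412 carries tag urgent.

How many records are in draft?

1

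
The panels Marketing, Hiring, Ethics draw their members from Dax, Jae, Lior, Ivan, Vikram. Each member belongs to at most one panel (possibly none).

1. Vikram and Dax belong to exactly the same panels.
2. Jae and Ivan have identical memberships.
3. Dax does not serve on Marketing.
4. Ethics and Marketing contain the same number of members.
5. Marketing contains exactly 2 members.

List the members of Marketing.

Marketing = {Ivan, Jae}

From (3): Dax ∉ Marketing.
(1): Vikram matches Dax: Vikram ∉ Marketing.
Suppose Jae ∉ Marketing: no assignment then satisfies all the clues, so Jae ∈ Marketing.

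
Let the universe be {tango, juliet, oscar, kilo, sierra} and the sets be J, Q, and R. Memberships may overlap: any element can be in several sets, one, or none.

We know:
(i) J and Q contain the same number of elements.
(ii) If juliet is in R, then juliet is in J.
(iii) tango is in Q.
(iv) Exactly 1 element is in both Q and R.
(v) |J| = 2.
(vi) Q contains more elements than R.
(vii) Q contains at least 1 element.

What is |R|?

1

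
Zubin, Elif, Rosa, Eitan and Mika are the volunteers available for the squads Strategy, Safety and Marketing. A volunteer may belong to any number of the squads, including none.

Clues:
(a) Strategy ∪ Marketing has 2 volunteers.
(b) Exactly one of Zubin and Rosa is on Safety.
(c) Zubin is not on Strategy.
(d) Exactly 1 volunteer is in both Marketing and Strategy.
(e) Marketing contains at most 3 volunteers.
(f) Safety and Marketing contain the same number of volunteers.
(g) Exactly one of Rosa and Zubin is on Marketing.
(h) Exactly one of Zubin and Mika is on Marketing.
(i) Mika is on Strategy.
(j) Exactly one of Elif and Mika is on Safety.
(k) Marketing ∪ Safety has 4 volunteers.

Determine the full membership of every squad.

Strategy = {Mika}; Safety = {Elif, Zubin}; Marketing = {Mika, Rosa}

From (c): Zubin ∉ Strategy.
From (i): Mika ∈ Strategy.
Suppose Zubin ∉ Safety: no assignment then satisfies all the clues, so Zubin ∈ Safety.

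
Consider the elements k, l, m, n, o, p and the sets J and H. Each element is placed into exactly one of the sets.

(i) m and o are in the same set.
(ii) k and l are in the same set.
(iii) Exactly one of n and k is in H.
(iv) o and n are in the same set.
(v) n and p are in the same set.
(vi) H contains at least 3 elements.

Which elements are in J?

J = {k, l}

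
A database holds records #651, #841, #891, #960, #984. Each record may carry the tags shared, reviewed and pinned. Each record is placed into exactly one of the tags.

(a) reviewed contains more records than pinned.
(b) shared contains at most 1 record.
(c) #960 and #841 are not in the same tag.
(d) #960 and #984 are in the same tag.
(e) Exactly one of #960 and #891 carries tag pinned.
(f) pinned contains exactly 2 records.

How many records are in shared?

0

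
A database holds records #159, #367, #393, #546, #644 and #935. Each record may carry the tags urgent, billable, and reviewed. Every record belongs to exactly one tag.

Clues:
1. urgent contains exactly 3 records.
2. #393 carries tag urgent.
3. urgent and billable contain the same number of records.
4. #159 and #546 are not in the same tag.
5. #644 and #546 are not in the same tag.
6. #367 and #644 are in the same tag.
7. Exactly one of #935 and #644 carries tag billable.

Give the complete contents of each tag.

urgent = {#393, #546, #935}; billable = {#159, #367, #644}; reviewed = {}

From (2): #393 ∈ urgent.
Suppose #159 ∈ urgent: no assignment then satisfies all the clues, so #159 ∉ urgent.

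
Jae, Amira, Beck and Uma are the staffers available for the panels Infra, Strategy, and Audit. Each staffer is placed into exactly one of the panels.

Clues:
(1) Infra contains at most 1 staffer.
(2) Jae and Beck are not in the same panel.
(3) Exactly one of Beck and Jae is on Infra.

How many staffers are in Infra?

1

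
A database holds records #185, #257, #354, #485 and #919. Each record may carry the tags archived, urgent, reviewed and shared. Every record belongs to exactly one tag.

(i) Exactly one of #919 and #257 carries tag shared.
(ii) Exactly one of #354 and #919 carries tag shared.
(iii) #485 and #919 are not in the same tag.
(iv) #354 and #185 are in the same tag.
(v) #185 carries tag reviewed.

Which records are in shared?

shared = {#919}

From (v): #185 ∈ reviewed.
(iv): #354 matches #185: #354 ∉ archived.
(iv): #354 matches #185: #354 ∉ urgent.
(iv): #354 matches #185: #354 ∈ reviewed.
(ii) (exactly one): #919 ∈ shared.
(iii): #485 ∉ shared.
(i) (exactly one): #257 ∉ shared.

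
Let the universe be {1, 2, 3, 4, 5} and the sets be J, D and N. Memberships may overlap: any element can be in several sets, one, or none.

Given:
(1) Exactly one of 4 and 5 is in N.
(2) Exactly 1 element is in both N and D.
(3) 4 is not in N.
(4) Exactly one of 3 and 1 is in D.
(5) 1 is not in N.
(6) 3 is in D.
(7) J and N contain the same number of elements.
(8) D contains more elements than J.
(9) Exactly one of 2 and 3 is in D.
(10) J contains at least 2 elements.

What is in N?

N = {2, 5}

From (3): 4 ∉ N.
From (5): 1 ∉ N.
From (6): 3 ∈ D.
(1) (exactly one): 5 ∈ N.
(4) (exactly one): 1 ∉ D.
(9) (exactly one): 2 ∉ D.
Suppose 2 ∉ N: no assignment then satisfies all the clues, so 2 ∈ N.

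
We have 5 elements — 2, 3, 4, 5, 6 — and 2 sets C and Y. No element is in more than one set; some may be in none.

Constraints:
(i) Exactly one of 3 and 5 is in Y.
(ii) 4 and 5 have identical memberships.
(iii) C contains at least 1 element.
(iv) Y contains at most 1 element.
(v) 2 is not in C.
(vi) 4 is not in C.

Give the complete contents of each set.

C = {6}; Y = {3}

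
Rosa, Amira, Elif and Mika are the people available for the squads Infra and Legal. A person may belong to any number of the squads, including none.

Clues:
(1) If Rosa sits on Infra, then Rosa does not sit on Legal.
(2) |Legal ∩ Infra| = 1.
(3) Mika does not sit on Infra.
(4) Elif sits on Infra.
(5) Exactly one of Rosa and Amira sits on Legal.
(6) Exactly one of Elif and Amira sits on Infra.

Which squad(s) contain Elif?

Elif: Infra, Legal

From (3): Mika ∉ Infra.
From (4): Elif ∈ Infra.
(6) (exactly one): Amira ∉ Infra.
Suppose Elif ∉ Legal: no assignment then satisfies all the clues, so Elif ∈ Legal.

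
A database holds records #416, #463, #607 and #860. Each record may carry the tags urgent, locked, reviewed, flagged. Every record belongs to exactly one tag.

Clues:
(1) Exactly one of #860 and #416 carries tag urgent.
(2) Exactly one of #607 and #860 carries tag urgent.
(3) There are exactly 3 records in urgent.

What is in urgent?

urgent = {#416, #463, #607}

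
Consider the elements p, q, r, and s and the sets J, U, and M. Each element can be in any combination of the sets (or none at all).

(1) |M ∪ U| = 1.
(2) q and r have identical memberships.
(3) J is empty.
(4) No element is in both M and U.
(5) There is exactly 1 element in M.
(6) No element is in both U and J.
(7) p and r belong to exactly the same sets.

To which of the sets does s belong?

s: M

(3): J already has 0, so the rest are out.
Suppose s ∈ U: no assignment then satisfies all the clues, so s ∉ U.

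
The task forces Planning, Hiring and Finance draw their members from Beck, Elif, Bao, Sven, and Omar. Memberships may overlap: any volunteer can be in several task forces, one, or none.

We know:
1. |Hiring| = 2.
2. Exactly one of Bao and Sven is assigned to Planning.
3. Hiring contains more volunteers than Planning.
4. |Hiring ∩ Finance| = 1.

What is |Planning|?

1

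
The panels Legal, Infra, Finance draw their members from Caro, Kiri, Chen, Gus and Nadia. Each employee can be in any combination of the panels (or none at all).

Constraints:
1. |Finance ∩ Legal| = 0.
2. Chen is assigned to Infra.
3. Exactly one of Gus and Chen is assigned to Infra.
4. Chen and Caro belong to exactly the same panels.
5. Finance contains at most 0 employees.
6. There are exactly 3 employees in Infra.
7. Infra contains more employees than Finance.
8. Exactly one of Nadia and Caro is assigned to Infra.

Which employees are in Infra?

From (2): Chen ∈ Infra.
(3) (exactly one): Gus ∉ Infra.
(4): Caro matches Chen: Caro ∈ Infra.
(5): Finance already has 0, so the rest are out.
(8) (exactly one): Nadia ∉ Infra.
(6): only 3 candidates remain for Infra, so all are in.

Infra = {Caro, Chen, Kiri}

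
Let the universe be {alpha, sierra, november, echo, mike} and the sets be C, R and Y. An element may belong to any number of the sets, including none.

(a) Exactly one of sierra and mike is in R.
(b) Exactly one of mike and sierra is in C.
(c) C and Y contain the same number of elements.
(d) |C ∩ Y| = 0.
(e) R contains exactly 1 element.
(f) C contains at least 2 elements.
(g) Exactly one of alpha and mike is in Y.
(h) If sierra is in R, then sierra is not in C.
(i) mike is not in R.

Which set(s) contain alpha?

alpha: Y

From (i): mike ∉ R.
(a) (exactly one): sierra ∈ R.
(e): R already has 1, so the rest are out.
(h): sierra ∉ C.
(b) (exactly one): mike ∈ C.
Suppose alpha ∈ C: no assignment then satisfies all the clues, so alpha ∉ C.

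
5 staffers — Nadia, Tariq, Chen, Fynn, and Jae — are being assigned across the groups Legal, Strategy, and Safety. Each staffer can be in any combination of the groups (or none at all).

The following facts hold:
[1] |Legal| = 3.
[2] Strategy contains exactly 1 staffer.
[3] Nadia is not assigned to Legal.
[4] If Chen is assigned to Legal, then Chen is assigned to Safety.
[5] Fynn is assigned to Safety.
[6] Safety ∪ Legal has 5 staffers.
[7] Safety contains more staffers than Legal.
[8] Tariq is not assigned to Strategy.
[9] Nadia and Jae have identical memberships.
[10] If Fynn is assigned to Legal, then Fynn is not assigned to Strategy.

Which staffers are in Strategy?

Strategy = {Chen}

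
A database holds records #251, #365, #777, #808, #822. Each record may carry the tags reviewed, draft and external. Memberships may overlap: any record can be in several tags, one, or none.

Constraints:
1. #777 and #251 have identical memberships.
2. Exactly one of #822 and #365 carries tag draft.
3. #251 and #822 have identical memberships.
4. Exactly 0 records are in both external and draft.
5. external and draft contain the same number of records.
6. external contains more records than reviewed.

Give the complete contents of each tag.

reviewed = {}; draft = {#365}; external = {#808}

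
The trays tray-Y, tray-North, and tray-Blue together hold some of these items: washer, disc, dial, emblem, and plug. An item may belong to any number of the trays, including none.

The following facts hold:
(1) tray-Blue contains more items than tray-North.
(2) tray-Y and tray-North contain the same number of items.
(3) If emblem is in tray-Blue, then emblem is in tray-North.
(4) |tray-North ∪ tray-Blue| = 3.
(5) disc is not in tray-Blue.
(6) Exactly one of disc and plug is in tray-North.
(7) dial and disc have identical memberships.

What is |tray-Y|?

2

From (5): disc ∉ tray-Blue.
(7): dial matches disc: dial ∉ tray-Blue.
Suppose washer ∈ tray-North: no assignment then satisfies all the clues, so washer ∉ tray-North.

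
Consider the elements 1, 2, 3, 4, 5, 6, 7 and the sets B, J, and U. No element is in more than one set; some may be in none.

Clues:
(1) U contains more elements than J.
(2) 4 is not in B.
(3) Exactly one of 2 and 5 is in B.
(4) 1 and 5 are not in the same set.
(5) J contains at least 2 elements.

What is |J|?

2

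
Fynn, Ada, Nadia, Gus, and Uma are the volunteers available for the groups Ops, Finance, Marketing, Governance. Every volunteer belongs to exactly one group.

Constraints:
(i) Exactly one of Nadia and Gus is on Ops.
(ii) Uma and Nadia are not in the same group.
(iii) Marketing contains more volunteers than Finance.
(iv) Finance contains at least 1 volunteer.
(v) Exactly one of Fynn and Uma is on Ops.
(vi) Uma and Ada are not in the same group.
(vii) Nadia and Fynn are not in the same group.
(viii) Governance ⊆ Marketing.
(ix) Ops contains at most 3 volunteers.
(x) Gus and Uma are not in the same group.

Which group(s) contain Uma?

Uma: Finance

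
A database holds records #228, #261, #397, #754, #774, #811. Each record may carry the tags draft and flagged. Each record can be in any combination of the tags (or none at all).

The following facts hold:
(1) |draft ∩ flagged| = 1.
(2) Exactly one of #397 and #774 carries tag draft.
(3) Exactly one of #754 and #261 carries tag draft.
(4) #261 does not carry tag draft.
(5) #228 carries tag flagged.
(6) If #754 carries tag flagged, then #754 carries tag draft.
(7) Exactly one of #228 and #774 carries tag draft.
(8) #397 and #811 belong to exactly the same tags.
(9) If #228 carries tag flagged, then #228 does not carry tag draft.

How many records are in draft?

From (4): #261 ∉ draft.
From (5): #228 ∈ flagged.
(3) (exactly one): #754 ∈ draft.
(9): #228 ∉ draft.
(7) (exactly one): #774 ∈ draft.
(2) (exactly one): #397 ∉ draft.
(8): #811 matches #397: #811 ∉ draft.

2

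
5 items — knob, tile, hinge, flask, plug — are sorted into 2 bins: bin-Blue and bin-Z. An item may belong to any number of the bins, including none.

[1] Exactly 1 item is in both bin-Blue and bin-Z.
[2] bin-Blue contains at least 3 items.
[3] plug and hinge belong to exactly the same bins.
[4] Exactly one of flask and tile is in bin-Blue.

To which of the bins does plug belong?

plug: bin-Blue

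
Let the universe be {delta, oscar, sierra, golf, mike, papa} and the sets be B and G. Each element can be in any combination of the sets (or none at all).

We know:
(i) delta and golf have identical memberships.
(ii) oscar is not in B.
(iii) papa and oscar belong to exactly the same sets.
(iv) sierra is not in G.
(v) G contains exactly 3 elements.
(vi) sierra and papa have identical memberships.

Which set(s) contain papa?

papa: none

From (ii): oscar ∉ B.
From (iv): sierra ∉ G.
(iii): papa matches oscar: papa ∉ B.
(vi): sierra matches papa: sierra ∉ B.
(vi): papa matches sierra: papa ∉ G.
(iii): oscar matches papa: oscar ∉ G.
(v): only 3 candidates remain for G, so all are in.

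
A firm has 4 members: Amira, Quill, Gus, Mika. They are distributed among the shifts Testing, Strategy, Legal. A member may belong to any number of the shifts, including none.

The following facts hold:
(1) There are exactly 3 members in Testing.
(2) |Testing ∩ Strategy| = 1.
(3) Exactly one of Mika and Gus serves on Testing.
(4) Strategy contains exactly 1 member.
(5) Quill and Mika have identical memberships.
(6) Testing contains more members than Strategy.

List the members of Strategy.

Strategy = {Amira}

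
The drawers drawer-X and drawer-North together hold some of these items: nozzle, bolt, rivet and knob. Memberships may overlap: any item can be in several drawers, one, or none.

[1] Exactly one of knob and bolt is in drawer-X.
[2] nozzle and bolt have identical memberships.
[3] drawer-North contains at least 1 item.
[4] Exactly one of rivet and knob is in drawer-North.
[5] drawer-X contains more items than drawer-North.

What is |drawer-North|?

1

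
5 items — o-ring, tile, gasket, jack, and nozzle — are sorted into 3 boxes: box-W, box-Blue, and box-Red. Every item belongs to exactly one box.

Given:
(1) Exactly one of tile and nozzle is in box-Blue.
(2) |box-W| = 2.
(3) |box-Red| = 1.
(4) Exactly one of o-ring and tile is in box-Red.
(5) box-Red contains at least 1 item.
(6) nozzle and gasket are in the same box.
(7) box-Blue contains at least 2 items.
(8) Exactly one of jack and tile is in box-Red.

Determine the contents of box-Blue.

box-Blue = {gasket, nozzle}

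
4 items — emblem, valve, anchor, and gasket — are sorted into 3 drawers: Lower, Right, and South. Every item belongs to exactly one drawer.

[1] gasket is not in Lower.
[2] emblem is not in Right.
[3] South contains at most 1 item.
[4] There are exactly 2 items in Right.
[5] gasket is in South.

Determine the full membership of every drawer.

Lower = {emblem}; Right = {anchor, valve}; South = {gasket}

From (1): gasket ∉ Lower.
From (2): emblem ∉ Right.
From (5): gasket ∈ South.
(3): South already has 1, so the rest are out.
(4): only 2 candidates remain for Right, so all are in.
Only one drawer left: emblem ∈ Lower.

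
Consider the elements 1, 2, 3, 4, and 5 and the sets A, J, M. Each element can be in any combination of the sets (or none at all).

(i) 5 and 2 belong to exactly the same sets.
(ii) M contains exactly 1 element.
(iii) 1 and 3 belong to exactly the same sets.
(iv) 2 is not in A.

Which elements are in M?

M = {4}

From (iv): 2 ∉ A.
(i): 5 matches 2: 5 ∉ A.
Suppose 1 ∈ M: no assignment then satisfies all the clues, so 1 ∉ M.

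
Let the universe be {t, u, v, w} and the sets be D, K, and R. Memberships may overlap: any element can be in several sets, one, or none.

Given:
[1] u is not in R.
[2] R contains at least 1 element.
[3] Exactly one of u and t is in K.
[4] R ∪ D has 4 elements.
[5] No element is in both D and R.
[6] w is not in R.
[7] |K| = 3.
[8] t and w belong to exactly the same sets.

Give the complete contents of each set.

D = {t, u, w}; K = {t, v, w}; R = {v}

From (1): u ∉ R.
From (6): w ∉ R.
(8): t matches w: t ∉ R.
(2): only 1 candidates remain for R, so all are in.
(5) (disjoint): v ∉ D.
Suppose t ∉ D: no assignment then satisfies all the clues, so t ∈ D.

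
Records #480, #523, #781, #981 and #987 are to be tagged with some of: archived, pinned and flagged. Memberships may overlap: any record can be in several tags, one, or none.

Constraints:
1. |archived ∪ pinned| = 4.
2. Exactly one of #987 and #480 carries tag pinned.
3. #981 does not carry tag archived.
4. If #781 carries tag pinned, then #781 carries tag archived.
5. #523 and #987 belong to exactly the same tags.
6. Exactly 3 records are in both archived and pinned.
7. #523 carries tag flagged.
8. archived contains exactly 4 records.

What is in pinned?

pinned = {#523, #781, #987}

From (3): #981 ∉ archived.
From (7): #523 ∈ flagged.
(5): #987 matches #523: #987 ∈ flagged.
(8): only 4 candidates remain for archived, so all are in.
Suppose #480 ∈ pinned: no assignment then satisfies all the clues, so #480 ∉ pinned.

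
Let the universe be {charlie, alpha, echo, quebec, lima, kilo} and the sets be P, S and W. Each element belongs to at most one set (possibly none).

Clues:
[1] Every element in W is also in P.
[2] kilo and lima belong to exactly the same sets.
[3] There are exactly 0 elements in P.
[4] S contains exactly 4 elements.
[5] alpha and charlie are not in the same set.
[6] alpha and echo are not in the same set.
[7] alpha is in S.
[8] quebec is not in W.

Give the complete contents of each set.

P = {}; S = {alpha, kilo, lima, quebec}; W = {}

From (7): alpha ∈ S.
From (8): quebec ∉ W.
(3): P already has 0, so the rest are out.
(5): charlie ∉ S.
(6): echo ∉ S.
(1) contrapositive: charlie ∉ W.
(1) contrapositive: echo ∉ W.
(1) contrapositive: lima ∉ W.
(1) contrapositive: kilo ∉ W.
(4): only 4 candidates remain for S, so all are in.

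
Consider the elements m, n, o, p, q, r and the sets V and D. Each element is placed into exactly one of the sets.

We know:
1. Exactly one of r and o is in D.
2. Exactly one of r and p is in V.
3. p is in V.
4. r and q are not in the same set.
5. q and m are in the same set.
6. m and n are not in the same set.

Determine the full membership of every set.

V = {m, o, p, q}; D = {n, r}

From (3): p ∈ V.
(2) (exactly one): r ∉ V.
Only one set left: r ∈ D.
(1) (exactly one): o ∉ D.
(4): q ∉ D.
(5): m matches q: m ∉ D.
Only one set left: m ∈ V.
Only one set left: o ∈ V.
Only one set left: q ∈ V.
(6): n ∉ V.
Only one set left: n ∈ D.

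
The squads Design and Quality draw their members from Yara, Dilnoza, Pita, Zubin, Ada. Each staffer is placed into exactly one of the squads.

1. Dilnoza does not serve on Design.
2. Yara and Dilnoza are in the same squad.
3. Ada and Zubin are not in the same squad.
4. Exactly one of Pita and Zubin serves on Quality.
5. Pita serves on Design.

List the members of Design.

From (1): Dilnoza ∉ Design.
From (5): Pita ∈ Design.
(2): Yara matches Dilnoza: Yara ∉ Design.
(4) (exactly one): Zubin ∈ Quality.
Only one squad left: Yara ∈ Quality.
Only one squad left: Dilnoza ∈ Quality.
(3): Ada ∉ Quality.
Only one squad left: Ada ∈ Design.

Design = {Ada, Pita}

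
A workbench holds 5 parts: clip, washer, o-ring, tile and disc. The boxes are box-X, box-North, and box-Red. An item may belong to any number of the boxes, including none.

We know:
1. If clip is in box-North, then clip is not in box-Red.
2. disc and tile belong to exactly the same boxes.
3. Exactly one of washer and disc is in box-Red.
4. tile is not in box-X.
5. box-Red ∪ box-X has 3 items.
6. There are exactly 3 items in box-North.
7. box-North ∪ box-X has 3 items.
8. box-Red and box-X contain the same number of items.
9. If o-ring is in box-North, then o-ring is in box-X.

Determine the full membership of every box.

box-X = {clip, o-ring}; box-North = {clip, o-ring, washer}; box-Red = {o-ring, washer}

From (4): tile ∉ box-X.
(2): disc matches tile: disc ∉ box-X.
Suppose clip ∉ box-X: no assignment then satisfies all the clues, so clip ∈ box-X.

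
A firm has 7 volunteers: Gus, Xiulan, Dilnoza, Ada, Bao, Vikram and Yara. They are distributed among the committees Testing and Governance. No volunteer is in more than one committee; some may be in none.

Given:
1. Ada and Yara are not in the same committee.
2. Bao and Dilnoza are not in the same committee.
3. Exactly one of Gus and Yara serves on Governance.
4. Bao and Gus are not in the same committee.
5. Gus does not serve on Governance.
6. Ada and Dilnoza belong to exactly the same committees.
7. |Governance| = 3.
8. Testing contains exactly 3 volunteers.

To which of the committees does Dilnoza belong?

Dilnoza: Testing

From (5): Gus ∉ Governance.
(3) (exactly one): Yara ∈ Governance.
(1): Ada ∉ Governance.
(6): Dilnoza matches Ada: Dilnoza ∉ Governance.
Suppose Dilnoza ∉ Testing: no assignment then satisfies all the clues, so Dilnoza ∈ Testing.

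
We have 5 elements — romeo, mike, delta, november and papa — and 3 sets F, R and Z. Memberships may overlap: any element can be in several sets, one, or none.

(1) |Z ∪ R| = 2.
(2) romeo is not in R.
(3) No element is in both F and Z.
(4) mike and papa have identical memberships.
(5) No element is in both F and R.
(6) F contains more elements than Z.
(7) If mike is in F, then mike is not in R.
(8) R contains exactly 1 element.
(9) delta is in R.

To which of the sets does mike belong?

mike: F

From (2): romeo ∉ R.
From (9): delta ∈ R.
(5) (disjoint): delta ∉ F.
(8): R already has 1, so the rest are out.
Suppose mike ∉ F: no assignment then satisfies all the clues, so mike ∈ F.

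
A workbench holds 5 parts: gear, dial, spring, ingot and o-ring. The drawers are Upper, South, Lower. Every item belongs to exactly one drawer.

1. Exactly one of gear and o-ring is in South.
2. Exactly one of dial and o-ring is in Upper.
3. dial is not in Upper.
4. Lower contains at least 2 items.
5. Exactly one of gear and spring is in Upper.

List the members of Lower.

From (3): dial ∉ Upper.
(2) (exactly one): o-ring ∈ Upper.
(1) (exactly one): gear ∈ South.
(5) (exactly one): spring ∈ Upper.
(4): only 2 candidates remain for Lower, so all are in.

Lower = {dial, ingot}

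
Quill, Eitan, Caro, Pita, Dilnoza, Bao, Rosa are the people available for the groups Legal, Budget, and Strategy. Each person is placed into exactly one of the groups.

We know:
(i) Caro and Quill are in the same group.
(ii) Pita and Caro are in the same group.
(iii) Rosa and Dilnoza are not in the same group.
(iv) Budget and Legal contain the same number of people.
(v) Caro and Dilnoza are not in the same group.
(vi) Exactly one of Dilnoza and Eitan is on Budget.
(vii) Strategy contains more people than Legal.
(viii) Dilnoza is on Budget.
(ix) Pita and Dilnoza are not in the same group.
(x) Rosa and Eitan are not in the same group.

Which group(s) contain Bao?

From (viii): Dilnoza ∈ Budget.
(iii): Rosa ∉ Budget.
(v): Caro ∉ Budget.
(vi) (exactly one): Eitan ∉ Budget.
(ix): Pita ∉ Budget.
(i): Quill matches Caro: Quill ∉ Budget.
Suppose Bao ∈ Legal: no assignment then satisfies all the clues, so Bao ∉ Legal.

Bao: Strategy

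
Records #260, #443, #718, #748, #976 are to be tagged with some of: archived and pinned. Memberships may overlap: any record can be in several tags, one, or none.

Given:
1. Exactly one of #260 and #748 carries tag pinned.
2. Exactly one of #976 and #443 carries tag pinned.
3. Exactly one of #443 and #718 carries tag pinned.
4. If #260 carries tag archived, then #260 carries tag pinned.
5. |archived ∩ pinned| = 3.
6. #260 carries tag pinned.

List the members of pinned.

From (6): #260 ∈ pinned.
(1) (exactly one): #748 ∉ pinned.
Suppose #443 ∈ pinned: no assignment then satisfies all the clues, so #443 ∉ pinned.

pinned = {#260, #718, #976}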